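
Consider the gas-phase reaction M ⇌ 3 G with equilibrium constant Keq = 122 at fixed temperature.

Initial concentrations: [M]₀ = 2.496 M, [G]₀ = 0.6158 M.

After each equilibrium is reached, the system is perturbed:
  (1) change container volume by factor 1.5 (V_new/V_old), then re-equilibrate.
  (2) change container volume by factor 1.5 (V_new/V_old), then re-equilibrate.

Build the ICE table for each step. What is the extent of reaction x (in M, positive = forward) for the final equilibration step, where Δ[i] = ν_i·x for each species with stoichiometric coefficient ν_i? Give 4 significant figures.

x = 0.1162 M

Q₀ = 0.09356 vs Keq = 122 ⇒ Q<K, forward
Step 1:
                   M          G
  I            2.496     0.6158
  C           -1.465      4.395
  E            1.031      5.011
  solve Keq expr → x = 1.465; check Q = 122
Then change container volume by factor 1.5 (V_new/V_old).
Step 2:
                   M          G
  I           0.6874       3.34
  C          -0.1934     0.5803
  E            0.494      3.921
  solve Keq expr → x = 0.1934; check Q = 122
Then change container volume by factor 1.5 (V_new/V_old).
Step 3:
                   M          G
  I           0.3293      2.614
  C          -0.1162     0.3487
  E           0.2131      2.962
  solve Keq expr → x = 0.1162; check Q = 122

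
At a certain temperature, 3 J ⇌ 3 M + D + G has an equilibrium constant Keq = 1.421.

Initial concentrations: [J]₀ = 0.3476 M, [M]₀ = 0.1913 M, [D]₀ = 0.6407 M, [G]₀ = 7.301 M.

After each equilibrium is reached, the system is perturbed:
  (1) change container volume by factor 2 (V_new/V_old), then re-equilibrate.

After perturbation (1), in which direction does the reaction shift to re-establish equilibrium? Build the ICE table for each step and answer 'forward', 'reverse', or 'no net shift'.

Direction: forward

Q₀ = 0.7797 vs Keq = 1.421 ⇒ Q<K, forward
Step 1:
                   J          M          D          G
  init        0.3476     0.1913     0.6407      7.301
  Δ         -0.02474    0.02474   0.008245   0.008245
  eq          0.3229      0.216     0.6489      7.309
  solve Keq expr → x = 0.008245; check Q = 1.421
Then change container volume by factor 2 (V_new/V_old).
Step 2:
                   J          M          D          G
  init        0.1614      0.108     0.3245      3.655
  Δ         -0.03003    0.03003    0.01001    0.01001
  eq          0.1314      0.138     0.3345      3.665
  solve Keq expr → x = 0.01001; check Q = 1.421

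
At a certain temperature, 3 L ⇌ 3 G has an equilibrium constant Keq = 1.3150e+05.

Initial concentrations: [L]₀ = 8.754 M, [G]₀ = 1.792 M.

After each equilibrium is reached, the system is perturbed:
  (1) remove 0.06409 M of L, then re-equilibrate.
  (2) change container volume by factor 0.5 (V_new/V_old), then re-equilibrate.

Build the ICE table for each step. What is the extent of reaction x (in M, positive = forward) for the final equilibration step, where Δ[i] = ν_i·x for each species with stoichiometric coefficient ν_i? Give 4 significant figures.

x = 0 M

Q₀ = 0.008578 vs Keq = 1.3150e+05 ⇒ Q<K, forward
Step 1:
                  L         G
  Initial     8.754     1.792
  Change     -8.551     8.551
  Equil      0.2034     10.34
  solve Keq expr → x = 2.85; check Q = 1.3150e+05
Then remove 0.06409 M of L.
Step 2:
                  L         G
  Initial    0.1393     10.34
  Change    0.06285  -0.06285
  Equil      0.2022     10.28
  solve Keq expr → x = -0.02095; check Q = 1.3150e+05
Then change container volume by factor 0.5 (V_new/V_old).
Step 3:
                  L         G
  Initial    0.4043     20.56
  Change          0         0
  Equil      0.4043     20.56
  solve Keq expr → x = 0; check Q = 1.3150e+05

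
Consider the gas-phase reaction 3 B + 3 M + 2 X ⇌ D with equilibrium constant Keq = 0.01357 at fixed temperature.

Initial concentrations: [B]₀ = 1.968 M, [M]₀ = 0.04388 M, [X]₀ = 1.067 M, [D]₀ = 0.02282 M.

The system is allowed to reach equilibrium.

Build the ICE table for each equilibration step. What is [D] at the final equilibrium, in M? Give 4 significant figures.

Q₀ = 31.13 vs Keq = 0.01357 ⇒ Q>K, reverse
Step 1:
                   B          M          X          D
  I            1.968    0.04388      1.067    0.02282
  C          0.06787    0.06787    0.04524   -0.02262
  E            2.036     0.1117      1.112 1.9767e-04
  solve Keq expr → x = -0.02262; check Q = 0.01357

[D]_eq = 1.9767e-04 M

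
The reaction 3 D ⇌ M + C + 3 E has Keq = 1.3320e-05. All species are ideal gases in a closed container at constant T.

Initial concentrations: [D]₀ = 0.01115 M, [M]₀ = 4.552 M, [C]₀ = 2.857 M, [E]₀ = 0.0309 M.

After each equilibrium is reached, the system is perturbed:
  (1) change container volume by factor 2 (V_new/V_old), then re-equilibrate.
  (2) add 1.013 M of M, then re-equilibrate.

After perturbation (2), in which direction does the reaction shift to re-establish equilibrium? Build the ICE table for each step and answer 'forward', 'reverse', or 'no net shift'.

Direction: reverse

Q₀ = 276.8 vs Keq = 1.3320e-05 ⇒ Q>K, reverse
Step 1:
                   D          M          C          E
  I          0.01115      4.552      2.857     0.0309
  C          0.03048   -0.01016   -0.01016   -0.03048
  E          0.04163      4.542      2.847 4.2044e-04
  solve Keq expr → x = -0.01016; check Q = 1.3320e-05
Then change container volume by factor 2 (V_new/V_old).
Step 2:
                   D          M          C          E
  I          0.02081      2.271      1.423 2.1022e-04
  C       -1.2153e-04 4.0510e-05 4.0510e-05 1.2153e-04
  E          0.02069      2.271      1.423 3.3175e-04
  solve Keq expr → x = 4.0510e-05; check Q = 1.3320e-05
Then add 1.013 M of M.
Step 3:
                   D          M          C          E
  I          0.02069      3.284      1.423 3.3175e-04
  C       3.7843e-05 -1.2614e-05 -1.2614e-05 -3.7843e-05
  E          0.02073      3.284      1.423 2.9391e-04
  solve Keq expr → x = -1.2614e-05; check Q = 1.3320e-05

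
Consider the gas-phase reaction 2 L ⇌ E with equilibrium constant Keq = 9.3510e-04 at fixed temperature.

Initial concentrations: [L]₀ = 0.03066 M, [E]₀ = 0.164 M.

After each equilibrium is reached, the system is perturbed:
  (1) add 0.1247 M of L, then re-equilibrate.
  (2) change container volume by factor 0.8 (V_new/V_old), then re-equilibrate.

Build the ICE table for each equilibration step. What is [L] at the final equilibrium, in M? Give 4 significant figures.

[L]_eq = 0.6035 M

Q₀ = 174.5 vs Keq = 9.3510e-04 ⇒ Q>K, reverse
Step 1:
                   L          E
  I          0.03066      0.164
  C           0.3278    -0.1639
  E           0.3584 1.2013e-04
  solve Keq expr → x = -0.1639; check Q = 9.3510e-04
Then add 0.1247 M of L.
Step 2:
                   L          E
  I           0.4831 1.2013e-04
  C       -1.9590e-04 9.7952e-05
  E           0.4829 2.1808e-04
  solve Keq expr → x = 9.7952e-05; check Q = 9.3510e-04
Then change container volume by factor 0.8 (V_new/V_old).
Step 3:
                   L          E
  I           0.6037 2.7260e-04
  C       -1.3599e-04 6.7996e-05
  E           0.6035 3.4060e-04
  solve Keq expr → x = 6.7996e-05; check Q = 9.3510e-04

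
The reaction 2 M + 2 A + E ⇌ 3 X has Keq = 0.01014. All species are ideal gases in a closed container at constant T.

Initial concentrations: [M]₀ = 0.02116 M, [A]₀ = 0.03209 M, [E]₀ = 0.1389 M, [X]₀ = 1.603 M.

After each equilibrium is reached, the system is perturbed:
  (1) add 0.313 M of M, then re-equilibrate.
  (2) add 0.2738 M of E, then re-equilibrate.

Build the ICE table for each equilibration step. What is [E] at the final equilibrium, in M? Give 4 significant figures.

Q₀ = 6.4317e+07 vs Keq = 0.01014 ⇒ Q>K, reverse
Step 1:
                    M           A           E           X
  I           0.02116     0.03209      0.1389       1.603
  C            0.9499      0.9499      0.4749      -1.425
  E             0.971       0.982      0.6138      0.1782
  solve Keq expr → x = -0.4749; check Q = 0.01014
Then add 0.313 M of M.
Step 2:
                    M           A           E           X
  I             1.284       0.982      0.6138      0.1782
  C          -0.02012    -0.02012    -0.01006     0.03018
  E             1.264      0.9618      0.6038      0.2084
  solve Keq expr → x = 0.01006; check Q = 0.01014
Then add 0.2738 M of E.
Step 3:
                    M           A           E           X
  I             1.264      0.9618      0.8776      0.2084
  C           -0.0151     -0.0151   -0.007552     0.02265
  E             1.249      0.9467        0.87       0.231
  solve Keq expr → x = 0.007552; check Q = 0.01014

[E]_eq = 0.87 M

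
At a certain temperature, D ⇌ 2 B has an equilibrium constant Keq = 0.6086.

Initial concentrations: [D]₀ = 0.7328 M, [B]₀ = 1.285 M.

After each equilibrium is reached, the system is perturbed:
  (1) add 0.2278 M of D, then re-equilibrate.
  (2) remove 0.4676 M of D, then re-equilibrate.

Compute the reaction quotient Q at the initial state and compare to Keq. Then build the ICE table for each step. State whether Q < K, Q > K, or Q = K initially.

Q₀ = 2.253 vs Keq = 0.6086 ⇒ Q>K, reverse
Step 1:
                    D           B
  init         0.7328       1.285
  Δ            0.2549     -0.5097
  eq           0.9877      0.7753
  solve Keq expr → x = -0.2549; check Q = 0.6086
Then add 0.2278 M of D.
Step 2:
                    D           B
  init          1.215      0.7753
  Δ          -0.03598     0.07195
  eq            1.179      0.8472
  solve Keq expr → x = 0.03598; check Q = 0.6086
Then remove 0.4676 M of D.
Step 3:
                    D           B
  init         0.7119      0.8472
  Δ           0.07714     -0.1543
  eq            0.789       0.693
  solve Keq expr → x = -0.07714; check Q = 0.6086

Q₀ = 2.253; Q > K (proceeds reverse)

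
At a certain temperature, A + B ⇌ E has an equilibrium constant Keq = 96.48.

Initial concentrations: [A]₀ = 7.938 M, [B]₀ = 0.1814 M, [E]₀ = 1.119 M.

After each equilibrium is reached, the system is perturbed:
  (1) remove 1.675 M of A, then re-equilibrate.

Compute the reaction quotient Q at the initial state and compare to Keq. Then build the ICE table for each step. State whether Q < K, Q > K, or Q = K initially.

Q₀ = 0.7771; Q < K (proceeds forward)

Q₀ = 0.7771 vs Keq = 96.48 ⇒ Q<K, forward
Step 1:
                   A          B          E
  init         7.938     0.1814      1.119
  Δ          -0.1797    -0.1797     0.1797
  eq           7.758   0.001735      1.299
  solve Keq expr → x = 0.1797; check Q = 96.48
Then remove 1.675 M of A.
Step 2:
                   A          B          E
  init         6.083   0.001735      1.299
  Δ       4.7672e-04 4.7672e-04 -4.7672e-04
  eq           6.084   0.002212      1.298
  solve Keq expr → x = -4.7672e-04; check Q = 96.48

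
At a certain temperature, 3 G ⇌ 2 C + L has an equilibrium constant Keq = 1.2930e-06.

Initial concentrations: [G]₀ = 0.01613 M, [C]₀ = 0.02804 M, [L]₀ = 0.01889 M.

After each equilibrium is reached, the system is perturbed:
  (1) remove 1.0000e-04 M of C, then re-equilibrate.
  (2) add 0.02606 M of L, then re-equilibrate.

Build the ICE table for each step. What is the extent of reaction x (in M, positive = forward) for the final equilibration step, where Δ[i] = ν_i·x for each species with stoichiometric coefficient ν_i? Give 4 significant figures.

Q₀ = 3.539 vs Keq = 1.2930e-06 ⇒ Q>K, reverse
Step 1:
                  G         C         L
  Initial   0.01613   0.02804   0.01889
  Change    0.04172  -0.02782  -0.01391
  Equil     0.05785 2.2418e-04  0.004982
  solve Keq expr → x = -0.01391; check Q = 1.2930e-06
Then remove 1.0000e-04 M of C.
Step 2:
                  G         C         L
  Initial   0.05785 1.2418e-04  0.004982
  Change  -1.4708e-04 9.8055e-05 4.9027e-05
  Equil     0.05771 2.2223e-04  0.005031
  solve Keq expr → x = 4.9027e-05; check Q = 1.2930e-06
Then add 0.02606 M of L.
Step 3:
                  G         C         L
  Initial   0.05771 2.2223e-04   0.03109
  Change  1.9842e-04 -1.3228e-04 -6.6139e-05
  Equil     0.05791 8.9954e-05   0.03102
  solve Keq expr → x = -6.6139e-05; check Q = 1.2930e-06

x = -6.6139e-05 M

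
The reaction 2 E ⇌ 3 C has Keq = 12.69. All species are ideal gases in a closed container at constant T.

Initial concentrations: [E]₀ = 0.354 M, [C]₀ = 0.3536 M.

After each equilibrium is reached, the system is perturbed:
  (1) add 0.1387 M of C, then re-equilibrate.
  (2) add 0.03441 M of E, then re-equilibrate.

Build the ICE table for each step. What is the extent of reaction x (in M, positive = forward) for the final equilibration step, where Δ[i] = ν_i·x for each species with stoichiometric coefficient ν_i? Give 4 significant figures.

Q₀ = 0.3528 vs Keq = 12.69 ⇒ Q<K, forward
Step 1:
                  E         C
  I           0.354    0.3536
  C         -0.2037    0.3056
  E          0.1503    0.6592
  solve Keq expr → x = 0.1019; check Q = 12.69
Then add 0.1387 M of C.
Step 2:
                  E         C
  I          0.1503    0.7979
  C         0.03203  -0.04805
  E          0.1823    0.7499
  solve Keq expr → x = -0.01602; check Q = 12.69
Then add 0.03441 M of E.
Step 3:
                  E         C
  I          0.2167    0.7499
  C        -0.02216   0.03324
  E          0.1945    0.7831
  solve Keq expr → x = 0.01108; check Q = 12.69

x = 0.01108 M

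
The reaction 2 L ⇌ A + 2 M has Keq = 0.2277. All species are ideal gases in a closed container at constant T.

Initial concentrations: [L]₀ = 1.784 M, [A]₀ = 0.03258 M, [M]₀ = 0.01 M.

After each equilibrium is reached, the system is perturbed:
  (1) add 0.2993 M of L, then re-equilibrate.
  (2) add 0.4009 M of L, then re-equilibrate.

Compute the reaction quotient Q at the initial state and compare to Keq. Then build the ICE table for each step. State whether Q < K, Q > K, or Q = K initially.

Q₀ = 1.0237e-06 vs Keq = 0.2277 ⇒ Q<K, forward
Step 1:
                  L         A         M
  Initial     1.784   0.03258      0.01
  Change    -0.7558    0.3779    0.7558
  Equil       1.028    0.4105    0.7658
  solve Keq expr → x = 0.3779; check Q = 0.2277
Then add 0.2993 M of L.
Step 2:
                  L         A         M
  Initial     1.328    0.4105    0.7658
  Change   -0.09879    0.0494   0.09879
  Equil       1.229    0.4599    0.8646
  solve Keq expr → x = 0.0494; check Q = 0.2277
Then add 0.4009 M of L.
Step 3:
                  L         A         M
  Initial      1.63    0.4599    0.8646
  Change    -0.1268   0.06339    0.1268
  Equil       1.503    0.5233    0.9914
  solve Keq expr → x = 0.06339; check Q = 0.2277

Q₀ = 1.0237e-06; Q < K (proceeds forward)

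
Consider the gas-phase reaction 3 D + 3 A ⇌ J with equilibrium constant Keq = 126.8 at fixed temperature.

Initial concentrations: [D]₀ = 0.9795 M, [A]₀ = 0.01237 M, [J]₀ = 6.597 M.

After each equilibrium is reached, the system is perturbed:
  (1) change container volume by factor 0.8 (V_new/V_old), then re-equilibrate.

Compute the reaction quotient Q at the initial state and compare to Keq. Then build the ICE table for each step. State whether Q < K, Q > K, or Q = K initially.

Q₀ = 3.7087e+06; Q > K (proceeds reverse)

Q₀ = 3.7087e+06 vs Keq = 126.8 ⇒ Q>K, reverse
Step 1:
                  D         A         J
  I          0.9795   0.01237     6.597
  C          0.2821    0.2821  -0.09404
  E           1.262    0.2945     6.503
  solve Keq expr → x = -0.09404; check Q = 126.8
Then change container volume by factor 0.8 (V_new/V_old).
Step 2:
                  D         A         J
  I           1.577    0.3681     8.129
  C        -0.09728  -0.09728   0.03243
  E            1.48    0.2708     8.161
  solve Keq expr → x = 0.03243; check Q = 126.8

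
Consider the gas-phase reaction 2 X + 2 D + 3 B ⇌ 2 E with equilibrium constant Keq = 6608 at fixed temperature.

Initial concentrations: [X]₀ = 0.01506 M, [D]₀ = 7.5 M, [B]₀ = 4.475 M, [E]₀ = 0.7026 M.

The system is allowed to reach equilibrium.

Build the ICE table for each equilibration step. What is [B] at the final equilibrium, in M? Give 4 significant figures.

[B]_eq = 4.453 M

Q₀ = 0.4318 vs Keq = 6608 ⇒ Q<K, forward
Step 1:
                  X         D         B         E
  init      0.01506       7.5     4.475    0.7026
  Δ        -0.01493  -0.01493   -0.0224   0.01493
  eq      1.2551e-04     7.485     4.453    0.7175
  solve Keq expr → x = 0.007467; check Q = 6608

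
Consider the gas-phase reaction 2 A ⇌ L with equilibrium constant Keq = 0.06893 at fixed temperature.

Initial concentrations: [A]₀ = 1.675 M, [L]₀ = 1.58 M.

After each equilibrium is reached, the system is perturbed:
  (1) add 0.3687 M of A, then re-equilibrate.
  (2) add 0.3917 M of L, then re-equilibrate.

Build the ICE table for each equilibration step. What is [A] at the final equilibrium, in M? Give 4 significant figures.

[A]_eq = 3.895 M

Q₀ = 0.5632 vs Keq = 0.06893 ⇒ Q>K, reverse
Step 1:
                    A           L
  Initial       1.675        1.58
  Change        1.643     -0.8213
  Equil         3.318      0.7587
  solve Keq expr → x = -0.8213; check Q = 0.06893
Then add 0.3687 M of A.
Step 2:
                    A           L
  Initial       3.686      0.7587
  Change      -0.1787     0.08937
  Equil         3.508      0.8481
  solve Keq expr → x = 0.08937; check Q = 0.06893
Then add 0.3917 M of L.
Step 3:
                    A           L
  Initial       3.508        1.24
  Change       0.3877     -0.1939
  Equil         3.895       1.046
  solve Keq expr → x = -0.1939; check Q = 0.06893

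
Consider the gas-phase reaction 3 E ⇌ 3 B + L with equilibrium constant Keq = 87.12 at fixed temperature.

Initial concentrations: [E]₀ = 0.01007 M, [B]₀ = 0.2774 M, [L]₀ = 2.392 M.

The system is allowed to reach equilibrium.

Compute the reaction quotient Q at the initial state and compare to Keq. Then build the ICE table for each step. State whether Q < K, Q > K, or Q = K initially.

Q₀ = 5.0003e+04 vs Keq = 87.12 ⇒ Q>K, reverse
Step 1:
                    E           B           L
  Initial     0.01007      0.2774       2.392
  Change      0.05642    -0.05642    -0.01881
  Equil       0.06649       0.221       2.373
  solve Keq expr → x = -0.01881; check Q = 87.12

Q₀ = 5.0003e+04; Q > K (proceeds reverse)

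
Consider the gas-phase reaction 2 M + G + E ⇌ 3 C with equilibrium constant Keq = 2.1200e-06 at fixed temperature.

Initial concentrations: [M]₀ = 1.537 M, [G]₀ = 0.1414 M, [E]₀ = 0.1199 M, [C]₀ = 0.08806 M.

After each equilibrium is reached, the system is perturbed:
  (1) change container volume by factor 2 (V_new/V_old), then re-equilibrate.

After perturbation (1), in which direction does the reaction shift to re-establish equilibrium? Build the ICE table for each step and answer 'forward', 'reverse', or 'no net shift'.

Direction: reverse

Q₀ = 0.01705 vs Keq = 2.1200e-06 ⇒ Q>K, reverse
Step 1:
                   M          G          E          C
  I            1.537     0.1414     0.1199    0.08806
  C          0.05529    0.02765    0.02765   -0.08294
  E            1.592      0.169     0.1475   0.005118
  solve Keq expr → x = -0.02765; check Q = 2.1200e-06
Then change container volume by factor 2 (V_new/V_old).
Step 2:
                   M          G          E          C
  I           0.7961    0.08452    0.07377   0.002559
  C       3.4955e-04 1.7478e-04 1.7478e-04 -5.2433e-04
  E           0.7965     0.0847    0.07395   0.002035
  solve Keq expr → x = -1.7478e-04; check Q = 2.1200e-06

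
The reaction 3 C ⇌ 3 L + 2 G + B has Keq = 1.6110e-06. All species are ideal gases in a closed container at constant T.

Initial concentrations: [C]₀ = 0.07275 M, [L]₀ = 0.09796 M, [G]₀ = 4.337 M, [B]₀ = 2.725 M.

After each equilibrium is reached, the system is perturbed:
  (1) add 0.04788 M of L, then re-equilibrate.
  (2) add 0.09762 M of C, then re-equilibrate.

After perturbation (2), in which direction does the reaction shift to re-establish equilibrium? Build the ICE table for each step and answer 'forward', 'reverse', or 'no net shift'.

Q₀ = 125.1 vs Keq = 1.6110e-06 ⇒ Q>K, reverse
Step 1:
                   C          L          G          B
  init       0.07275    0.09796      4.337      2.725
  Δ          0.09742   -0.09742   -0.06494   -0.03247
  eq          0.1702 5.4462e-04      4.272      2.693
  solve Keq expr → x = -0.03247; check Q = 1.6110e-06
Then add 0.04788 M of L.
Step 2:
                   C          L          G          B
  init        0.1702    0.04842      4.272      2.693
  Δ          0.04772   -0.04772   -0.03181   -0.01591
  eq          0.2179 7.0222e-04       4.24      2.677
  solve Keq expr → x = -0.01591; check Q = 1.6110e-06
Then add 0.09762 M of C.
Step 3:
                   C          L          G          B
  init        0.3155 7.0222e-04       4.24      2.677
  Δ       -3.1356e-04 3.1356e-04 2.0904e-04 1.0452e-04
  eq          0.3152   0.001016       4.24      2.677
  solve Keq expr → x = 1.0452e-04; check Q = 1.6110e-06

Direction: forward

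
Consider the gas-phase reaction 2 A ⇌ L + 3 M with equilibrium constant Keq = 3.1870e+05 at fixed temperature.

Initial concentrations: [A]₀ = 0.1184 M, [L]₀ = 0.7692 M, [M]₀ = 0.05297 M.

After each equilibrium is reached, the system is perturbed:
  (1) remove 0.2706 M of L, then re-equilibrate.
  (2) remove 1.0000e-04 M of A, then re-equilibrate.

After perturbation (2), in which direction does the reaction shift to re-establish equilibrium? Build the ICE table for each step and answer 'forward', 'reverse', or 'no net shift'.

Direction: reverse

Q₀ = 0.008155 vs Keq = 3.1870e+05 ⇒ Q<K, forward
Step 1:
                  A         L         M
  Initial    0.1184    0.7692   0.05297
  Change    -0.1182   0.05911    0.1773
  Equil   1.7818e-04    0.8283    0.2303
  solve Keq expr → x = 0.05911; check Q = 3.1870e+05
Then remove 0.2706 M of L.
Step 2:
                  A         L         M
  Initial 1.7818e-04    0.5577    0.2303
  Change  -3.1925e-05 1.5963e-05 4.7888e-05
  Equil   1.4625e-04    0.5577    0.2304
  solve Keq expr → x = 1.5963e-05; check Q = 3.1870e+05
Then remove 1.0000e-04 M of A.
Step 3:
                  A         L         M
  Initial 4.6253e-05    0.5577    0.2304
  Change  9.9851e-05 -4.9925e-05 -1.4978e-04
  Equil   1.4610e-04    0.5577    0.2302
  solve Keq expr → x = -4.9925e-05; check Q = 3.1870e+05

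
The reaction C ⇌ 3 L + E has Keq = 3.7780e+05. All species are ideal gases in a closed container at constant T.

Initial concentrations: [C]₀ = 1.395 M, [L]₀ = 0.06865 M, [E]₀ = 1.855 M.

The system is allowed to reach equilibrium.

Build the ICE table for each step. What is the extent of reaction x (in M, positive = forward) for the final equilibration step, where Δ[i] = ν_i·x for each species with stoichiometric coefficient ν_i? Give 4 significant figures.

Q₀ = 4.3022e-04 vs Keq = 3.7780e+05 ⇒ Q<K, forward
Step 1:
                   C          L          E
  I            1.395    0.06865      1.855
  C           -1.394      4.183      1.394
  E       6.6101e-04      4.252      3.249
  solve Keq expr → x = 1.394; check Q = 3.7780e+05

x = 1.394 M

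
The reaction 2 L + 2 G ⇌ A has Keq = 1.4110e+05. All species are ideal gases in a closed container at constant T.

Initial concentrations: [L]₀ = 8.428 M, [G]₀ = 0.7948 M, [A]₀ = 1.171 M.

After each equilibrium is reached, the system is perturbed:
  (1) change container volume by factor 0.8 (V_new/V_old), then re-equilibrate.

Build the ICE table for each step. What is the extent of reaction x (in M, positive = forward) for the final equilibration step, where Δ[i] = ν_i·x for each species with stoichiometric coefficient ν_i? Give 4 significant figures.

Q₀ = 0.0261 vs Keq = 1.4110e+05 ⇒ Q<K, forward
Step 1:
                  L         G         A
  init        8.428    0.7948     1.171
  Δ         -0.7944   -0.7944    0.3972
  eq          7.634 4.3672e-04     1.568
  solve Keq expr → x = 0.3972; check Q = 1.4110e+05
Then change container volume by factor 0.8 (V_new/V_old).
Step 2:
                  L         G         A
  init        9.542 5.4590e-04      1.96
  Δ       -1.5527e-04 -1.5527e-04 7.7636e-05
  eq          9.542 3.9063e-04      1.96
  solve Keq expr → x = 7.7636e-05; check Q = 1.4110e+05

x = 7.7636e-05 M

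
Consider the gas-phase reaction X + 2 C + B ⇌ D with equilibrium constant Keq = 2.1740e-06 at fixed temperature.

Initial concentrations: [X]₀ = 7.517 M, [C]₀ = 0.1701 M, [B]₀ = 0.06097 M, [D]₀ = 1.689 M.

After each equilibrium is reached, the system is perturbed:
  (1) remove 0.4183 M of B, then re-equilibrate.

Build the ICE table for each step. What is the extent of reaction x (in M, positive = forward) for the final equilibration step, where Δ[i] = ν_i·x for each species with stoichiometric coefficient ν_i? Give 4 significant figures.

x = -1.0527e-04 M

Q₀ = 127.4 vs Keq = 2.1740e-06 ⇒ Q>K, reverse
Step 1:
                   X          C          B          D
  init         7.517     0.1701    0.06097      1.689
  Δ            1.689      3.377      1.689     -1.689
  eq           9.206      3.547       1.75 4.4056e-04
  solve Keq expr → x = -1.689; check Q = 2.1740e-06
Then remove 0.4183 M of B.
Step 2:
                   X          C          B          D
  init         9.206      3.547      1.331 4.4056e-04
  Δ       1.0527e-04 2.1053e-04 1.0527e-04 -1.0527e-04
  eq           9.206      3.547      1.331 3.3530e-04
  solve Keq expr → x = -1.0527e-04; check Q = 2.1740e-06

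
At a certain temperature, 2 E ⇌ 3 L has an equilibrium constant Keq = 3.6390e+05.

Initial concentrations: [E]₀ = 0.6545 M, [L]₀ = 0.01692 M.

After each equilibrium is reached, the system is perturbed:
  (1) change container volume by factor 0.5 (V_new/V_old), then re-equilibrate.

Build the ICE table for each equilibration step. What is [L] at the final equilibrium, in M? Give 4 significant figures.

Q₀ = 1.1308e-05 vs Keq = 3.6390e+05 ⇒ Q<K, forward
Step 1:
                    E           L
  init         0.6545     0.01692
  Δ           -0.6529      0.9793
  eq         0.001648      0.9962
  solve Keq expr → x = 0.3264; check Q = 3.6390e+05
Then change container volume by factor 0.5 (V_new/V_old).
Step 2:
                    E           L
  init       0.003297       1.992
  Δ          0.001358   -0.002037
  eq         0.004655        1.99
  solve Keq expr → x = -6.7916e-04; check Q = 3.6390e+05

[L]_eq = 1.99 M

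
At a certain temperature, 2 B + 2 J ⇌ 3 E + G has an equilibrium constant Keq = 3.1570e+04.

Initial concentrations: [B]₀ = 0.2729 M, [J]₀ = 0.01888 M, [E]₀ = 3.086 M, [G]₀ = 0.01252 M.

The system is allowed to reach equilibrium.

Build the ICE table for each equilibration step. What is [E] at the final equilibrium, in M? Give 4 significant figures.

[E]_eq = 3.093 M

Q₀ = 1.3861e+04 vs Keq = 3.1570e+04 ⇒ Q<K, forward
Step 1:
                  B         J         E         G
  I          0.2729   0.01888     3.086   0.01252
  C       -0.004901 -0.004901  0.007351   0.00245
  E           0.268   0.01398     3.093   0.01497
  solve Keq expr → x = 0.00245; check Q = 3.1570e+04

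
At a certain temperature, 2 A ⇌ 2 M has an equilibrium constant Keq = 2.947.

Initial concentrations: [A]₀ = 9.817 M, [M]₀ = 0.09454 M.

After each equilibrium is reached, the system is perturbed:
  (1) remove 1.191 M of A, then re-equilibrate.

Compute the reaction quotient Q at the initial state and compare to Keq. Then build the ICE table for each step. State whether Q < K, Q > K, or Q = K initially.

Q₀ = 9.2741e-05; Q < K (proceeds forward)

Q₀ = 9.2741e-05 vs Keq = 2.947 ⇒ Q<K, forward
Step 1:
                  A         M
  init        9.817   0.09454
  Δ          -6.169     6.169
  eq          3.648     6.263
  solve Keq expr → x = 3.084; check Q = 2.947
Then remove 1.191 M of A.
Step 2:
                  A         M
  init        2.457     6.263
  Δ          0.7526   -0.7526
  eq           3.21     5.511
  solve Keq expr → x = -0.3763; check Q = 2.947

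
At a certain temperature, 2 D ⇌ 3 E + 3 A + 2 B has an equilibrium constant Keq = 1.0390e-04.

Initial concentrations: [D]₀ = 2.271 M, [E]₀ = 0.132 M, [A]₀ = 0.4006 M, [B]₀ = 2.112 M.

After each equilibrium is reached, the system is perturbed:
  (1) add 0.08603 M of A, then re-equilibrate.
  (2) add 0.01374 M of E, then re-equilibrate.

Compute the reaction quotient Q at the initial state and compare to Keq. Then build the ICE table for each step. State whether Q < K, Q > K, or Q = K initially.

Q₀ = 1.2788e-04; Q > K (proceeds reverse)

Q₀ = 1.2788e-04 vs Keq = 1.0390e-04 ⇒ Q>K, reverse
Step 1:
                  D         E         A         B
  I           2.271     0.132    0.4006     2.112
  C        0.004317 -0.006475 -0.006475 -0.004317
  E           2.275    0.1255    0.3941     2.108
  solve Keq expr → x = -0.002158; check Q = 1.0390e-04
Then add 0.08603 M of A.
Step 2:
                  D         E         A         B
  I           2.275    0.1255    0.4802     2.108
  C         0.01184  -0.01776  -0.01776  -0.01184
  E           2.287    0.1078    0.4624     2.096
  solve Keq expr → x = -0.00592; check Q = 1.0390e-04
Then add 0.01374 M of E.
Step 3:
                  D         E         A         B
  I           2.287    0.1215    0.4624     2.096
  C        0.007137   -0.0107   -0.0107 -0.007137
  E           2.294    0.1108    0.4517     2.089
  solve Keq expr → x = -0.003568; check Q = 1.0390e-04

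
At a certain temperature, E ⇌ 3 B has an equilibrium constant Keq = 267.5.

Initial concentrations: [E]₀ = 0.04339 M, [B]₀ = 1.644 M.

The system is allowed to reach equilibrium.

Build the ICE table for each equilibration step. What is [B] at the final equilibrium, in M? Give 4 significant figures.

Q₀ = 102.4 vs Keq = 267.5 ⇒ Q<K, forward
Step 1:
                  E         B
  I         0.04339     1.644
  C        -0.02446   0.07337
  E         0.01893     1.717
  solve Keq expr → x = 0.02446; check Q = 267.5

[B]_eq = 1.717 M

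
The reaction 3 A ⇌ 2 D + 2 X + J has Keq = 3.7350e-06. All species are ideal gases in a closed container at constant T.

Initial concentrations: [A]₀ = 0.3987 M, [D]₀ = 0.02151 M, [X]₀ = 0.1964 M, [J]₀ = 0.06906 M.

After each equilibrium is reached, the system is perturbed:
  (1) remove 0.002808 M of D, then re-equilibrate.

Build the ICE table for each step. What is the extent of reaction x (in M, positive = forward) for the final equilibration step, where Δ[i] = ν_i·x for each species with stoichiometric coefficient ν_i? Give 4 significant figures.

x = 0.001212 M

Q₀ = 1.9447e-05 vs Keq = 3.7350e-06 ⇒ Q>K, reverse
Step 1:
                  A         D         X         J
  I          0.3987   0.02151    0.1964   0.06906
  C         0.01579  -0.01053  -0.01053 -0.005263
  E          0.4145   0.01098    0.1859    0.0638
  solve Keq expr → x = -0.005263; check Q = 3.7350e-06
Then remove 0.002808 M of D.
Step 2:
                  A         D         X         J
  I          0.4145  0.008177    0.1859    0.0638
  C       -0.003636  0.002424  0.002424  0.001212
  E          0.4109    0.0106    0.1883   0.06501
  solve Keq expr → x = 0.001212; check Q = 3.7350e-06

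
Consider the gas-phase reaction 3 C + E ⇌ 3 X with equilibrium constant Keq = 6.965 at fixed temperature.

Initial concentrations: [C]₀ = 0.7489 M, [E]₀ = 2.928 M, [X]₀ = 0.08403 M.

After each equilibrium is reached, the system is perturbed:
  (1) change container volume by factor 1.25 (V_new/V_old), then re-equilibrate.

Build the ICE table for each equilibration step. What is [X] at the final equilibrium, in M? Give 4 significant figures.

[X]_eq = 0.4752 M

Q₀ = 4.8246e-04 vs Keq = 6.965 ⇒ Q<K, forward
Step 1:
                  C         E         X
  I          0.7489     2.928   0.08403
  C         -0.5224   -0.1741    0.5224
  E          0.2265     2.754    0.6064
  solve Keq expr → x = 0.1741; check Q = 6.965
Then change container volume by factor 1.25 (V_new/V_old).
Step 2:
                  C         E         X
  I          0.1812     2.203    0.4851
  C         0.00991  0.003303  -0.00991
  E          0.1911     2.206    0.4752
  solve Keq expr → x = -0.003303; check Q = 6.965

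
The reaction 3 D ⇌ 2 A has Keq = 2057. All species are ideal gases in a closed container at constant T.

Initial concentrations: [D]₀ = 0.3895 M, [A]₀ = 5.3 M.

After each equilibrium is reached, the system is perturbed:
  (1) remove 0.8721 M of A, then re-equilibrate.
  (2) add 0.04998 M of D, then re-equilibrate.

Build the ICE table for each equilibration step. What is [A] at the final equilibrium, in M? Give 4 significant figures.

[A]_eq = 4.576 M

Q₀ = 475.4 vs Keq = 2057 ⇒ Q<K, forward
Step 1:
                   D          A
  I           0.3895        5.3
  C          -0.1475    0.09835
  E            0.242      5.398
  solve Keq expr → x = 0.04918; check Q = 2057
Then remove 0.8721 M of A.
Step 2:
                   D          A
  I            0.242      4.526
  C         -0.02626    0.01751
  E           0.2157      4.544
  solve Keq expr → x = 0.008754; check Q = 2057
Then add 0.04998 M of D.
Step 3:
                   D          A
  I           0.2657      4.544
  C         -0.04895    0.03263
  E           0.2167      4.576
  solve Keq expr → x = 0.01632; check Q = 2057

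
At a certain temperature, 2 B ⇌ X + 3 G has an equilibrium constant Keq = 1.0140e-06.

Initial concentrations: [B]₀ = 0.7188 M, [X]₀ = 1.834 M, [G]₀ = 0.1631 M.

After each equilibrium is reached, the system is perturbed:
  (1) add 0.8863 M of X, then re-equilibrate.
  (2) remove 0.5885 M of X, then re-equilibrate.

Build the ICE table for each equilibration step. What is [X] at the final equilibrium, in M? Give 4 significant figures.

[X]_eq = 2.08 M

Q₀ = 0.0154 vs Keq = 1.0140e-06 ⇒ Q>K, reverse
Step 1:
                    B           X           G
  init         0.7188       1.834      0.1631
  Δ            0.1039    -0.05194     -0.1558
  eq           0.8227       1.782    0.007275
  solve Keq expr → x = -0.05194; check Q = 1.0140e-06
Then add 0.8863 M of X.
Step 2:
                    B           X           G
  init         0.8227       2.668    0.007275
  Δ        6.0842e-04 -3.0421e-04 -9.1263e-04
  eq           0.8233       2.668    0.006363
  solve Keq expr → x = -3.0421e-04; check Q = 1.0140e-06
Then remove 0.5885 M of X.
Step 3:
                    B           X           G
  init         0.8233        2.08    0.006363
  Δ       -3.6590e-04  1.8295e-04  5.4885e-04
  eq           0.8229        2.08    0.006912
  solve Keq expr → x = 1.8295e-04; check Q = 1.0140e-06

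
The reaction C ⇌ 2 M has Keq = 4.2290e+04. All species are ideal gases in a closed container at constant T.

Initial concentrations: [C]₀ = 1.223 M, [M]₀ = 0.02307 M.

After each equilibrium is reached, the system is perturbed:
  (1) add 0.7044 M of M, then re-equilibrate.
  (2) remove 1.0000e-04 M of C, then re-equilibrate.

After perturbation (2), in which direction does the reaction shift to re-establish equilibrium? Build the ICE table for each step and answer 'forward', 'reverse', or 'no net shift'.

Q₀ = 4.3518e-04 vs Keq = 4.2290e+04 ⇒ Q<K, forward
Step 1:
                   C          M
  I            1.223    0.02307
  C           -1.223      2.446
  E       1.4412e-04      2.469
  solve Keq expr → x = 1.223; check Q = 4.2290e+04
Then add 0.7044 M of M.
Step 2:
                   C          M
  I       1.4412e-04      3.173
  C       9.3947e-05 -1.8789e-04
  E       2.3807e-04      3.173
  solve Keq expr → x = -9.3947e-05; check Q = 4.2290e+04
Then remove 1.0000e-04 M of C.
Step 3:
                   C          M
  I       1.3807e-04      3.173
  C       9.9970e-05 -1.9994e-04
  E       2.3804e-04      3.173
  solve Keq expr → x = -9.9970e-05; check Q = 4.2290e+04

Direction: reverse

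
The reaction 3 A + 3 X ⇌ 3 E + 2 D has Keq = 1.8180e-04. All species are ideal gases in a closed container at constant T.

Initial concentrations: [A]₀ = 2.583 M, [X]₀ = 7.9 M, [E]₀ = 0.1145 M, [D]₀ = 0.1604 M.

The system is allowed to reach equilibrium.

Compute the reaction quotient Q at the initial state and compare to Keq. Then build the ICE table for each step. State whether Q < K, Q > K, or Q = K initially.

Q₀ = 4.5454e-09 vs Keq = 1.8180e-04 ⇒ Q<K, forward
Step 1:
                    A           X           E           D
  Initial       2.583         7.9      0.1145      0.1604
  Change      -0.8003     -0.8003      0.8003      0.5335
  Equil         1.783         7.1      0.9148      0.6939
  solve Keq expr → x = 0.2668; check Q = 1.8180e-04

Q₀ = 4.5454e-09; Q < K (proceeds forward)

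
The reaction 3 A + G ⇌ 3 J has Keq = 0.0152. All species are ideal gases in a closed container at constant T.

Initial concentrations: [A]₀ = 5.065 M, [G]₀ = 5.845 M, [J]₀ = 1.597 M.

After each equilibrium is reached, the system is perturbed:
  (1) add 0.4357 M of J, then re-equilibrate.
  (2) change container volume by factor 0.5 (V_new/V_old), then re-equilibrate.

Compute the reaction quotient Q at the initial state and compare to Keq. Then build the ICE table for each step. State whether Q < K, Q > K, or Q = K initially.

Q₀ = 0.005363; Q < K (proceeds forward)

Q₀ = 0.005363 vs Keq = 0.0152 ⇒ Q<K, forward
Step 1:
                    A           G           J
  I             5.065       5.845       1.597
  C           -0.4463     -0.1488      0.4463
  E             4.619       5.696       2.043
  solve Keq expr → x = 0.1488; check Q = 0.0152
Then add 0.4357 M of J.
Step 2:
                    A           G           J
  I             4.619       5.696       2.479
  C            0.2935     0.09783     -0.2935
  E             4.912       5.794       2.186
  solve Keq expr → x = -0.09783; check Q = 0.0152
Then change container volume by factor 0.5 (V_new/V_old).
Step 3:
                    A           G           J
  I             9.824       11.59       4.371
  C           -0.7057     -0.2352      0.7057
  E             9.119       11.35       5.077
  solve Keq expr → x = 0.2352; check Q = 0.0152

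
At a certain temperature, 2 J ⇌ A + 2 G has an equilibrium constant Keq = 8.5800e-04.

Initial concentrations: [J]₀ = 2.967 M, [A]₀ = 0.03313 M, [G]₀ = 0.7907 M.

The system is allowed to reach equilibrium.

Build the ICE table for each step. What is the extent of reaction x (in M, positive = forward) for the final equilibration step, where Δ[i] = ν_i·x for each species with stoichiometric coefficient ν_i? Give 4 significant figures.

Q₀ = 0.002353 vs Keq = 8.5800e-04 ⇒ Q>K, reverse
Step 1:
                  J         A         G
  init        2.967   0.03313    0.7907
  Δ         0.03883  -0.01942  -0.03883
  eq          3.006   0.01371    0.7519
  solve Keq expr → x = -0.01942; check Q = 8.5800e-04

x = -0.01942 M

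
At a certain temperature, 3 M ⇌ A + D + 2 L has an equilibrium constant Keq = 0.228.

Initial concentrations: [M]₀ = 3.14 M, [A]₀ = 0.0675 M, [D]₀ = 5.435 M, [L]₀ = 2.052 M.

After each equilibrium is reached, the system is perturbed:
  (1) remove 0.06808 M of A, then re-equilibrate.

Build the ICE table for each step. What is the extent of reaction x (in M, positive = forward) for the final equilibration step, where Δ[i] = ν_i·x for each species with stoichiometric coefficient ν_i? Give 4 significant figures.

Q₀ = 0.0499 vs Keq = 0.228 ⇒ Q<K, forward
Step 1:
                  M         A         D         L
  I            3.14    0.0675     5.435     2.052
  C         -0.3288    0.1096    0.1096    0.2192
  E           2.811    0.1771     5.545     2.271
  solve Keq expr → x = 0.1096; check Q = 0.228
Then remove 0.06808 M of A.
Step 2:
                  M         A         D         L
  I           2.811     0.109     5.545     2.271
  C         -0.1113   0.03711   0.03711   0.07422
  E             2.7    0.1461     5.582     2.345
  solve Keq expr → x = 0.03711; check Q = 0.228

x = 0.03711 M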